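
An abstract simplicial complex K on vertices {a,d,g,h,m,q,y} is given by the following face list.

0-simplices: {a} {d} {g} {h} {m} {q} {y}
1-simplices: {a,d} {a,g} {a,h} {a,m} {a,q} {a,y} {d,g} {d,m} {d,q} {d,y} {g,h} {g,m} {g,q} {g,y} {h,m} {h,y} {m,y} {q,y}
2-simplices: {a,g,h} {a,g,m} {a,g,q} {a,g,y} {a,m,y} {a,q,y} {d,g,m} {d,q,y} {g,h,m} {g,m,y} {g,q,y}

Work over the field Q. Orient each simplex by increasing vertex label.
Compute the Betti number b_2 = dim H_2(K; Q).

b_2=2

n_0=7 n_1=18 n_2=11  [Q]
∂1: piv[ad,ag,ah,am,aq,ay] rk=6  ker:dg,dm,dq,dy,gh,gm,gq,gy,hm,hy,my,qy
∂2: piv[agh,agm,agq,agy,amy,aqy,dgm,dqy,ghm] rk=9  ker:gmy,gqy
b_2=(11−9)−0=2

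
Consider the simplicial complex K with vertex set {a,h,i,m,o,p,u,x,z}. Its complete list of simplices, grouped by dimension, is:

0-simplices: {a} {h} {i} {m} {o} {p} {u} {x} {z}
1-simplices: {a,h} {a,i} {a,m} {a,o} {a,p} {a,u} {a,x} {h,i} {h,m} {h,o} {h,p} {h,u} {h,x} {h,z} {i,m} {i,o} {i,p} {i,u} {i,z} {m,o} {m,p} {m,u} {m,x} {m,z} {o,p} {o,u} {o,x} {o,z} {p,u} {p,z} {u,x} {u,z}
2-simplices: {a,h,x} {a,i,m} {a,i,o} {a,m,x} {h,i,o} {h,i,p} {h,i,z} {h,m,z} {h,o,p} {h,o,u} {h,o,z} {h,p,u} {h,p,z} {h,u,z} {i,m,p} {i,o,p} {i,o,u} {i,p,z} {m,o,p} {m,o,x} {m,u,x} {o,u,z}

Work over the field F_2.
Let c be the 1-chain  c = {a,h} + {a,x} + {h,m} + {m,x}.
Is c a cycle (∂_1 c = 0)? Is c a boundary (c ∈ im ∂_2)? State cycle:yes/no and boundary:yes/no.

n_0=9 n_1=32 n_2=22  [Z2]
∂1: piv[ah,ai,am,ao,ap,au,ax,hz] rk=8  ker:hi,hm,ho,hp,hu,hx,im,io,ip,iu,iz,mo,mp,mu,mx,mz,op,ou,ox,oz,pu,pz,ux,uz
∂2: piv[ahx,aim,aio,amx,hio,hip,hiz,hmz,hop,hou,hoz,hpu,hpz,huz,imp,iou,mop,mox,mux] rk=19  ker:iop,ipz,ouz
∂1c = 0
c vs im∂2: residual ≠ 0 ⇒ not boundary

cycle:yes boundary:no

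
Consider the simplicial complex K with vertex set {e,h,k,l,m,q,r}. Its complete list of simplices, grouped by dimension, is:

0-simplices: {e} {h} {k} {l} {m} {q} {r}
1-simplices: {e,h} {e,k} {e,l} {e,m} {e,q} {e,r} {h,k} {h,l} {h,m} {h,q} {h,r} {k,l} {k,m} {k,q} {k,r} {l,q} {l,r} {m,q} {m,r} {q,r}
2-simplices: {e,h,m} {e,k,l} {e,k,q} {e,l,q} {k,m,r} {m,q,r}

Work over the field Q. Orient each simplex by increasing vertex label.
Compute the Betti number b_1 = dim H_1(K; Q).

n_0=7 n_1=20 n_2=6  [Q]
∂1: piv[eh,ek,el,em,eq,er] rk=6  ker:hk,hl,hm,hq,hr,kl,km,kq,kr,lq,lr,mq,mr,qr
∂2: piv[ehm,ekl,ekq,elq,kmr,mqr] rk=6
b_1=(20−6)−6=8

b_1=8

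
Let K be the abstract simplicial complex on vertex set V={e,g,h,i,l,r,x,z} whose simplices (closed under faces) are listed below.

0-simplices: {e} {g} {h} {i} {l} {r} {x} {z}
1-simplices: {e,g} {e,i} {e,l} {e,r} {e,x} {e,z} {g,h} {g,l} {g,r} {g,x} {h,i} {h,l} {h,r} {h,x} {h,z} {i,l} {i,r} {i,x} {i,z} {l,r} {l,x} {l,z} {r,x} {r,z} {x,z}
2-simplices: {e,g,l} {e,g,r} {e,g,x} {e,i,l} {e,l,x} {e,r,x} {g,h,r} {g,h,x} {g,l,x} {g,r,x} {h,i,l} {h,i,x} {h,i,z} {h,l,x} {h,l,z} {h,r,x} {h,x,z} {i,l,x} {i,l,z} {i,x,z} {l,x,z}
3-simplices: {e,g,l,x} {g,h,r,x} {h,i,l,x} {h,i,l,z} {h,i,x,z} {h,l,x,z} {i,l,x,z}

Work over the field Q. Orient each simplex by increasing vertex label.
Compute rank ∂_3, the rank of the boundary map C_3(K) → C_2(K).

rank∂_3=6

n_0=8 n_1=25 n_2=21 n_3=7  [Q]
∂1: piv[eg,ei,el,er,ex,ez,gh] rk=7  ker:gl,gr,gx,hi,hl,hr,hx,hz,il,ir,ix,iz,lr,lx,lz,rx,rz,xz
∂2: piv[egl,egr,egx,eil,elx,erx,ghr,ghx,hil,hix,hiz,hlx,hlz,hxz] rk=14  ker:glx,grx,hrx,ilx,ilz,ixz,lxz
∂3: piv[eglx,ghrx,hilx,hilz,hixz,hlxz] rk=6  ker:ilxz
rk∂_3=6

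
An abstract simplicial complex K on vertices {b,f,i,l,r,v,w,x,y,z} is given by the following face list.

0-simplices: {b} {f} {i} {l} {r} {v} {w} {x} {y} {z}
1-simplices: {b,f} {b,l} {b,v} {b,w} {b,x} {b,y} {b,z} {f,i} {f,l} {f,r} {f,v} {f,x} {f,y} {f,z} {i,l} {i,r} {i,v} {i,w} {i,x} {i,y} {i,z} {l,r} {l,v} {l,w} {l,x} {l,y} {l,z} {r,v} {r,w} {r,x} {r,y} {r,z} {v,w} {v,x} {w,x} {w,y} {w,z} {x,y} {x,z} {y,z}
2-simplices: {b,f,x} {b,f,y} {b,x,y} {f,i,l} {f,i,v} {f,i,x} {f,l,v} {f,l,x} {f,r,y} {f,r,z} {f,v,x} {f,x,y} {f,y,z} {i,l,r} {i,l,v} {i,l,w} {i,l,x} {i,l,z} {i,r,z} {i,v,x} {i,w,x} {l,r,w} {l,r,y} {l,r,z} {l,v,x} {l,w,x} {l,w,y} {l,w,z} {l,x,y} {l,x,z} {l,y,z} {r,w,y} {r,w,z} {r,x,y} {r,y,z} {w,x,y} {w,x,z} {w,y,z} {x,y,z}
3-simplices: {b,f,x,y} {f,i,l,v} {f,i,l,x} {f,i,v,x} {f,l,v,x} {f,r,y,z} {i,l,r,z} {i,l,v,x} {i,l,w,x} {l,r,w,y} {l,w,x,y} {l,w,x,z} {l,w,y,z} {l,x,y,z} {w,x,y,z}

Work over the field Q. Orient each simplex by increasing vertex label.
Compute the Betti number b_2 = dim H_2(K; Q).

b_2=2

n_0=10 n_1=40 n_2=39 n_3=15  [Q]
∂1: piv[bf,bl,bv,bw,bx,by,bz,fi,fr] rk=9  ker:fl,fv,fx,fy,fz,il,ir,iv,iw,ix,iy,iz,lr,lv,lw,lx,ly,lz,rv,rw,rx,ry,rz,vw,vx,wx,wy,wz,xy,xz,yz
∂2: piv[bfx,bfy,bxy,fil,fiv,fix,flv,flx,fry,frz,fvx,fyz,ilr,ilw,ilz,irz,iwx,lrw,lry,lwy,lwz,lxy,lxz,rxy] rk=24  ker:fxy,ilv,ilx,ivx,lrz,lvx,lwx,lyz,rwy,rwz,ryz,wxy,wxz,wyz,xyz
∂3: piv[bfxy,filv,filx,fivx,flvx,fryz,ilrz,ilwx,lrwy,lwxy,lwxz,lwyz,lxyz] rk=13  ker:ilvx,wxyz
b_2=(39−24)−13=2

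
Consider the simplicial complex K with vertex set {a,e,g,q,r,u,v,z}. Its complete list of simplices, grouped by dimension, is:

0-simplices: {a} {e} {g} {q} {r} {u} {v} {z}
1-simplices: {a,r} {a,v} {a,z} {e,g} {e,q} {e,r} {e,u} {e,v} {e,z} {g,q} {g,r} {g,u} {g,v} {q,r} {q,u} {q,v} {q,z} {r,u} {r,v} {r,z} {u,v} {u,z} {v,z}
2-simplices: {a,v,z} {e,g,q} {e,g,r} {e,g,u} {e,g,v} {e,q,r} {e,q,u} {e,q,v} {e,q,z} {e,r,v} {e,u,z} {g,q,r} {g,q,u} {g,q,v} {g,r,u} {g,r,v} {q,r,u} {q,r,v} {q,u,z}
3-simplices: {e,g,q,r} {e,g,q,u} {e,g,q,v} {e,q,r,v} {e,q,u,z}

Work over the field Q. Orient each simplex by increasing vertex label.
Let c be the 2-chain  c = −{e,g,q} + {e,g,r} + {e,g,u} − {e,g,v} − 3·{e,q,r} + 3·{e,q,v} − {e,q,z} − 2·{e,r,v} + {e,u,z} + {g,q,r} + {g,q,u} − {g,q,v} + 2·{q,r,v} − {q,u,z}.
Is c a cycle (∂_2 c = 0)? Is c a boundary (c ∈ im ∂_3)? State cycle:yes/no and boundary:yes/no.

cycle:yes boundary:yes

n_0=8 n_1=23 n_2=19 n_3=5  [Q]
∂1: piv[ar,av,az,eg,eq,er,eu] rk=7  ker:ev,ez,gq,gr,gu,gv,qr,qu,qv,qz,ru,rv,rz,uv,uz,vz
∂2: piv[avz,egq,egr,egu,egv,eqr,equ,eqv,eqz,erv,euz,gru] rk=12  ker:gqr,gqu,gqv,grv,qru,qrv,quz
∂3: piv[egqr,egqu,egqv,eqrv,equz] rk=5
∂2c = 0
c vs im∂3: reduces to 0 ⇒ boundary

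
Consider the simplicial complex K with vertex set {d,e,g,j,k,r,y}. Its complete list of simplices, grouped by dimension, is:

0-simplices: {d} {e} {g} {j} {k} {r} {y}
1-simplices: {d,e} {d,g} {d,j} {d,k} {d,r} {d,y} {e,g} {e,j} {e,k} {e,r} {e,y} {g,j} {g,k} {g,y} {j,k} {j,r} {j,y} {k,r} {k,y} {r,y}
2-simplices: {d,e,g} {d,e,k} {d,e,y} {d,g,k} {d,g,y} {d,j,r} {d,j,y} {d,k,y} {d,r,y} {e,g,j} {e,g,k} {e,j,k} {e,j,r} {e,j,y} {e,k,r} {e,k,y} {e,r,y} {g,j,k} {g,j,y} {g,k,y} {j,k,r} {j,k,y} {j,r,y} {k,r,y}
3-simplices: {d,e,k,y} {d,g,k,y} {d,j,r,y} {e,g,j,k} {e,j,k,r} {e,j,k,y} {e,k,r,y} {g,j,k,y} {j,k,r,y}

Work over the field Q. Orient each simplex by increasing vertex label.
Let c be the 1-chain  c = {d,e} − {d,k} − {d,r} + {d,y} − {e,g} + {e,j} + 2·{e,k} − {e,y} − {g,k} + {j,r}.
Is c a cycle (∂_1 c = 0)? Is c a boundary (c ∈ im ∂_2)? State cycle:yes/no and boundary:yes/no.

cycle:yes boundary:yes

n_0=7 n_1=20 n_2=24 n_3=9  [Q]
∂1: piv[de,dg,dj,dk,dr,dy] rk=6  ker:eg,ej,ek,er,ey,gj,gk,gy,jk,jr,jy,kr,ky,ry
∂2: piv[deg,dek,dey,dgk,dgy,djr,djy,dky,dry,egj,ejk,ejr,ejy,ekr] rk=14  ker:egk,eky,ery,gjk,gjy,gky,jkr,jky,jry,kry
∂3: piv[deky,dgky,djry,egjk,ejkr,ejky,ekry,gjky,jkry] rk=9
∂1c = 0
c vs im∂2: reduces to 0 ⇒ boundary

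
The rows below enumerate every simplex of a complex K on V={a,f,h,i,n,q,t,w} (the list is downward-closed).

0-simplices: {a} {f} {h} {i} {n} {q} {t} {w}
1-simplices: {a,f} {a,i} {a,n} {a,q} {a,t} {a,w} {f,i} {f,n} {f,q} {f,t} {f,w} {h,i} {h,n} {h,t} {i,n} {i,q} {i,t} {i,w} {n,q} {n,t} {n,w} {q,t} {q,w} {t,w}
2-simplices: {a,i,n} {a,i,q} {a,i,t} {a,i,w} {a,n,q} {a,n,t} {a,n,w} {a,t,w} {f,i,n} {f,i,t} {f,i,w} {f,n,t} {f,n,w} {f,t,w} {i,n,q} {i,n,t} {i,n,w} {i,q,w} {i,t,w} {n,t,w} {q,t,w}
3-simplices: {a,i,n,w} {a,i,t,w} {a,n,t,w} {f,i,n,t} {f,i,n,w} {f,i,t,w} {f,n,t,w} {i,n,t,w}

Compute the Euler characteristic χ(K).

χ(K)=-3

n_0=8 n_1=24 n_2=21 n_3=8
χ=+8−24+21−8=-3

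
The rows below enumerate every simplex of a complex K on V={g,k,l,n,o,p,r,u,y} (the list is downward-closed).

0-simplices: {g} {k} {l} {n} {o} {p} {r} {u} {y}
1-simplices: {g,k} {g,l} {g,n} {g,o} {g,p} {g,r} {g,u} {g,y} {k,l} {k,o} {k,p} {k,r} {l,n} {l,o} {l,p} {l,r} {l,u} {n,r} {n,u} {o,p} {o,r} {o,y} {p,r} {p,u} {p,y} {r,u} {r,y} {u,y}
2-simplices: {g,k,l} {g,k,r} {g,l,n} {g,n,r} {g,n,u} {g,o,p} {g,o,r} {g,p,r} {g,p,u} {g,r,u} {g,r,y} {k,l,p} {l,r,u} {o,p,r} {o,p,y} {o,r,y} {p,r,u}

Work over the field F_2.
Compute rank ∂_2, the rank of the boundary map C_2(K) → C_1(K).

n_0=9 n_1=28 n_2=17  [Z2]
∂1: piv[gk,gl,gn,go,gp,gr,gu,gy] rk=8  ker:kl,ko,kp,kr,ln,lo,lp,lr,lu,nr,nu,op,or,oy,pr,pu,py,ru,ry,uy
∂2: piv[gkl,gkr,gln,gnr,gnu,gop,gor,gpr,gpu,gru,gry,klp,lru,opy,ory] rk=15  ker:opr,pru
rk∂_2=15

rank∂_2=15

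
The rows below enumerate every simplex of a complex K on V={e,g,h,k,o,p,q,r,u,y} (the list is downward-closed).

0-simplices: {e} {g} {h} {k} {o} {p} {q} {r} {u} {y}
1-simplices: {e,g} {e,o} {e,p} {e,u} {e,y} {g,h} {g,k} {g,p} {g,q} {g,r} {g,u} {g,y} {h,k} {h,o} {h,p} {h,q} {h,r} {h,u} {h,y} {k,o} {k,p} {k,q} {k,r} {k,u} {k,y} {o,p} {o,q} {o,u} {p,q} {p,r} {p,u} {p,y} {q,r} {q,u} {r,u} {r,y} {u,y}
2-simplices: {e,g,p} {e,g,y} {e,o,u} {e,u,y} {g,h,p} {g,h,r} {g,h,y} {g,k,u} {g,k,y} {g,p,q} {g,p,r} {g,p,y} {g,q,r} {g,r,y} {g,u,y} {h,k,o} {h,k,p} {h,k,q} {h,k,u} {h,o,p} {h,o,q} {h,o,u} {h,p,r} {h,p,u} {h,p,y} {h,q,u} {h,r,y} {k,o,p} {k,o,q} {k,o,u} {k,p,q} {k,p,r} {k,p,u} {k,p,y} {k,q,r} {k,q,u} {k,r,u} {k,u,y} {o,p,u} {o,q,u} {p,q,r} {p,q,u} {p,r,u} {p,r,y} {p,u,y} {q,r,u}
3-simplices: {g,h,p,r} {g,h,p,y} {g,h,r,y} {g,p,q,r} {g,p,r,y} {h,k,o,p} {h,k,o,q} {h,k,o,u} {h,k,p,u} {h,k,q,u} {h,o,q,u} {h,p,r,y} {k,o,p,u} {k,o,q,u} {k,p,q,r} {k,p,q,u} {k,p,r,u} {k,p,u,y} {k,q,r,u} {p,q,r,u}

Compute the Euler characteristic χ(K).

χ(K)=-1

n_0=10 n_1=37 n_2=46 n_3=20
χ=+10−37+46−20=-1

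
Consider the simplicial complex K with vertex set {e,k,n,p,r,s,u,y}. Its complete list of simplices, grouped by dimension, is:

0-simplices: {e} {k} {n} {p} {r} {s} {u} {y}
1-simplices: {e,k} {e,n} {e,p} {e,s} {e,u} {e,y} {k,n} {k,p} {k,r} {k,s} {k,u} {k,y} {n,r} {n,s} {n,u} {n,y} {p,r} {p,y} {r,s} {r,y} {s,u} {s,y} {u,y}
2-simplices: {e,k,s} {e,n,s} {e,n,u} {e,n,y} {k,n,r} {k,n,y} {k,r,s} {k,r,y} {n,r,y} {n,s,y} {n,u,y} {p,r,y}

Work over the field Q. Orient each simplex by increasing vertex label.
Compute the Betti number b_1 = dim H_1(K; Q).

n_0=8 n_1=23 n_2=12  [Q]
∂1: piv[ek,en,ep,es,eu,ey,kr] rk=7  ker:kn,kp,ks,ku,ky,nr,ns,nu,ny,pr,py,rs,ry,su,sy,uy
∂2: piv[eks,ens,enu,eny,knr,kny,krs,kry,nsy,nuy,pry] rk=11  ker:nry
b_1=(23−7)−11=5

b_1=5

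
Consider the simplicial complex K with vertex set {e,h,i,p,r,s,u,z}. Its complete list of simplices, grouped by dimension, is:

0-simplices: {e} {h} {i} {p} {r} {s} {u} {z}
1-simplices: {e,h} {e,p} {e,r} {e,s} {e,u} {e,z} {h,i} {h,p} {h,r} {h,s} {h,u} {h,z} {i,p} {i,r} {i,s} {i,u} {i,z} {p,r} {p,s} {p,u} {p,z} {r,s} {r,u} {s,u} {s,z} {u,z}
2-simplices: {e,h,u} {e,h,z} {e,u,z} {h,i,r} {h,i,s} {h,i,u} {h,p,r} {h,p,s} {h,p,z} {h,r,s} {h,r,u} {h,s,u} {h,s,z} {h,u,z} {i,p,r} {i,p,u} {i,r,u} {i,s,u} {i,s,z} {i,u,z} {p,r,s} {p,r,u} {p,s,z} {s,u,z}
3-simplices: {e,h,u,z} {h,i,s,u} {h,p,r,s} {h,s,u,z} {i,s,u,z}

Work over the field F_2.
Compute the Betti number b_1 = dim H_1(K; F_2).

n_0=8 n_1=26 n_2=24 n_3=5  [Z2]
∂1: piv[eh,ep,er,es,eu,ez,hi] rk=7  ker:hp,hr,hs,hu,hz,ip,ir,is,iu,iz,pr,ps,pu,pz,rs,ru,su,sz,uz
∂2: piv[ehu,ehz,euz,hir,his,hiu,hpr,hps,hpz,hrs,hru,hsu,hsz,ipr,ipu,isz] rk=16  ker:huz,iru,isu,iuz,prs,pru,psz,suz
∂3: piv[ehuz,hisu,hprs,hsuz,isuz] rk=5
b_1=(26−7)−16=3

b_1=3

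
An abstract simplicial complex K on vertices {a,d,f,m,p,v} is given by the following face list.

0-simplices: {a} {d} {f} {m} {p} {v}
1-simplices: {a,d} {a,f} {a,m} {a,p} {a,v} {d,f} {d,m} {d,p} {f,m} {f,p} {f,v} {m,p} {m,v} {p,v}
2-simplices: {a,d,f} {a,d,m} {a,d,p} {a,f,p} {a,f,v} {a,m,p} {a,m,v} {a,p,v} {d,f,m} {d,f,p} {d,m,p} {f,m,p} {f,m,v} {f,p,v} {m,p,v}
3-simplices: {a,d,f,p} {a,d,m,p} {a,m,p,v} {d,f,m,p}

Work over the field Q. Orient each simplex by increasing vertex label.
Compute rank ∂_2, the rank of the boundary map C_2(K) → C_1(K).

rank∂_2=9

n_0=6 n_1=14 n_2=15 n_3=4  [Q]
∂1: piv[ad,af,am,ap,av] rk=5  ker:df,dm,dp,fm,fp,fv,mp,mv,pv
∂2: piv[adf,adm,adp,afp,afv,amp,amv,apv,dfm] rk=9  ker:dfp,dmp,fmp,fmv,fpv,mpv
∂3: piv[adfp,admp,ampv,dfmp] rk=4
rk∂_2=9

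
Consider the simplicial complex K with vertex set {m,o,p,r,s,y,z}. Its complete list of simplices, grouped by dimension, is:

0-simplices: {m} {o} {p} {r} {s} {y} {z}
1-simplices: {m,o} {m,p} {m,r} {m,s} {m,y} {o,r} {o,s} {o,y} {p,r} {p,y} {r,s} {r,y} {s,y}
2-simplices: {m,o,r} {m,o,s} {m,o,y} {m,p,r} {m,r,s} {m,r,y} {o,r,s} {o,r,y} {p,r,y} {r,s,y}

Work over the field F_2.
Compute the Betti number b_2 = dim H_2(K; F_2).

b_2=2

n_0=7 n_1=13 n_2=10  [Z2]
∂1: piv[mo,mp,mr,ms,my] rk=5  ker:or,os,oy,pr,py,rs,ry,sy
∂2: piv[mor,mos,moy,mpr,mrs,mry,pry,rsy] rk=8  ker:ors,ory
b_2=(10−8)−0=2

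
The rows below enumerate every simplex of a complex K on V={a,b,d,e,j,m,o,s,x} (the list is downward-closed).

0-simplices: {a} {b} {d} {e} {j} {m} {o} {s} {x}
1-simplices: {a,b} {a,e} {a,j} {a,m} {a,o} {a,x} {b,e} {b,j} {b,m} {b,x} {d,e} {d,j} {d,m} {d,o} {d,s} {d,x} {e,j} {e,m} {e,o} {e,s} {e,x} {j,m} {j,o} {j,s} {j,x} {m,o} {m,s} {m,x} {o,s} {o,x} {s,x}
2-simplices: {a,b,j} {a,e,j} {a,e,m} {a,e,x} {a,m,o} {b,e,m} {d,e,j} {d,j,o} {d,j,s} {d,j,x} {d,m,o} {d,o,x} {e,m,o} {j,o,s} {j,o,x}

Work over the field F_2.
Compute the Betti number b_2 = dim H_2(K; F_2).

b_2=1

n_0=9 n_1=31 n_2=15  [Z2]
∂1: piv[ab,ae,aj,am,ao,ax,de,ds] rk=8  ker:be,bj,bm,bx,dj,dm,do,dx,ej,em,eo,es,ex,jm,jo,js,jx,mo,ms,mx,os,ox,sx
∂2: piv[abj,aej,aem,aex,amo,bem,dej,djo,djs,djx,dmo,dox,emo,jos] rk=14  ker:jox
b_2=(15−14)−0=1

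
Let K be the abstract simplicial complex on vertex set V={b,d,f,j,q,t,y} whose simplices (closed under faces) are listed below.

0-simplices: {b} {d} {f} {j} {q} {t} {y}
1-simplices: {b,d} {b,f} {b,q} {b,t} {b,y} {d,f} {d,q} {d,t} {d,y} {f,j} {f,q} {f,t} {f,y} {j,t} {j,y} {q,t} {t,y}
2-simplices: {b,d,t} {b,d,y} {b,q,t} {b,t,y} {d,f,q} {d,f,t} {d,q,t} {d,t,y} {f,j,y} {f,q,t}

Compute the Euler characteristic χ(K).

n_0=7 n_1=17 n_2=10
χ=+7−17+10=0

χ(K)=0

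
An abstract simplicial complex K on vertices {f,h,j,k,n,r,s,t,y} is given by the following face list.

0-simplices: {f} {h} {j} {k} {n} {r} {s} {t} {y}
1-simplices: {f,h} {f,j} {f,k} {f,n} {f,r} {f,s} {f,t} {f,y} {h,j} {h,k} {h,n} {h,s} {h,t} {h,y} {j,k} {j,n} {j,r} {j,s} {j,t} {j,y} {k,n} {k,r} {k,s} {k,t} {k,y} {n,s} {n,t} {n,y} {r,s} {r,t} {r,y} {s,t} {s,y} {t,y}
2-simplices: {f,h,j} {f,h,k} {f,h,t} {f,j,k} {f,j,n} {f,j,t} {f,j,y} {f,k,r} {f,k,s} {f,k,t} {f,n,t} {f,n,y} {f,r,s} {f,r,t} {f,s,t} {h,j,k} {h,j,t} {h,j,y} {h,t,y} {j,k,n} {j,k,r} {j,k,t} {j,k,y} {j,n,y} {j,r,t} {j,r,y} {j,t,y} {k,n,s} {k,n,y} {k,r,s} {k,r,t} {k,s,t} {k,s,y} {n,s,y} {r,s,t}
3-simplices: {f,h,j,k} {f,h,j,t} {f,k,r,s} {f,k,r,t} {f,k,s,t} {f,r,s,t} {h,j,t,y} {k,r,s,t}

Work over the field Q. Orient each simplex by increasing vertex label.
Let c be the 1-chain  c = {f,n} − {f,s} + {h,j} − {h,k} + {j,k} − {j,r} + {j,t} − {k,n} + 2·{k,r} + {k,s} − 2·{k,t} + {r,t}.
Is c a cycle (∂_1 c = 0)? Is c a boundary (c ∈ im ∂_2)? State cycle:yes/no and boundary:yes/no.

n_0=9 n_1=34 n_2=35 n_3=8  [Q]
∂1: piv[fh,fj,fk,fn,fr,fs,ft,fy] rk=8  ker:hj,hk,hn,hs,ht,hy,jk,jn,jr,js,jt,jy,kn,kr,ks,kt,ky,ns,nt,ny,rs,rt,ry,st,sy,ty
∂2: piv[fhj,fhk,fht,fjk,fjn,fjt,fjy,fkr,fks,fkt,fnt,fny,frs,frt,fst,hjy,hty,jkn,jkr,jky,jry,kns,ksy] rk=23  ker:hjk,hjt,jkt,jny,jrt,jty,kny,krs,krt,kst,nsy,rst
∂3: piv[fhjk,fhjt,fkrs,fkrt,fkst,frst,hjty] rk=7  ker:krst
∂1c = 0
c vs im∂2: reduces to 0 ⇒ boundary

cycle:yes boundary:yes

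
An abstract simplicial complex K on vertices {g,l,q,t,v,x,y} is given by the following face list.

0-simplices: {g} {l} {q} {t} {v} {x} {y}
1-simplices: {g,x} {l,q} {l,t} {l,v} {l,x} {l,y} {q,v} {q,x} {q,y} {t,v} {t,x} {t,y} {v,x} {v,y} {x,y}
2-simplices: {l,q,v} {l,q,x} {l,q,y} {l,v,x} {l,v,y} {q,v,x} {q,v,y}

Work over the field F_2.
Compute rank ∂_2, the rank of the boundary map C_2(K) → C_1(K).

n_0=7 n_1=15 n_2=7  [Z2]
∂1: piv[gx,lq,lt,lv,lx,ly] rk=6  ker:qv,qx,qy,tv,tx,ty,vx,vy,xy
∂2: piv[lqv,lqx,lqy,lvx,lvy] rk=5  ker:qvx,qvy
rk∂_2=5

rank∂_2=5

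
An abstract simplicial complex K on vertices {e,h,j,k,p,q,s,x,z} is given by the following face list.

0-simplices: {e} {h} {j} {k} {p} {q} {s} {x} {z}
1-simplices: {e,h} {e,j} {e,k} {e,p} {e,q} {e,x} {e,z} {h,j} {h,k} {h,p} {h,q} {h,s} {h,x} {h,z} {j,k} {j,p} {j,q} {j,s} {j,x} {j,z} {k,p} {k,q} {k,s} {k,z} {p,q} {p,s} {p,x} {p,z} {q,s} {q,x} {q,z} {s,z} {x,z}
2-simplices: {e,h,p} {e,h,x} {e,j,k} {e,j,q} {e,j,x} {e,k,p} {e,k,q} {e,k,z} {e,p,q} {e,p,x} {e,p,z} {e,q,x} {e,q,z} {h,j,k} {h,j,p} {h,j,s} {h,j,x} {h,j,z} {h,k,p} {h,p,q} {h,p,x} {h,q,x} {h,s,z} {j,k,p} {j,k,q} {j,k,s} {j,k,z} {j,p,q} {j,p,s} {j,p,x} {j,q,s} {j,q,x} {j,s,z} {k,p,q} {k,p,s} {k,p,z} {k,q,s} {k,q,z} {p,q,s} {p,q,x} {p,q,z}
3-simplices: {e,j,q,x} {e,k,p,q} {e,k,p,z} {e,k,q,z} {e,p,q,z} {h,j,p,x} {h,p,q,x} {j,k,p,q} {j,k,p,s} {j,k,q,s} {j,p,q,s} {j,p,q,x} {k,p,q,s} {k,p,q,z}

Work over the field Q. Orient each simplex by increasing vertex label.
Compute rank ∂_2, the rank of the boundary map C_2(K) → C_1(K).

rank∂_2=24

n_0=9 n_1=33 n_2=41 n_3=14  [Q]
∂1: piv[eh,ej,ek,ep,eq,ex,ez,hs] rk=8  ker:hj,hk,hp,hq,hx,hz,jk,jp,jq,js,jx,jz,kp,kq,ks,kz,pq,ps,px,pz,qs,qx,qz,sz,xz
∂2: piv[ehp,ehx,ejk,ejq,ejx,ekp,ekq,ekz,epq,epx,epz,eqx,eqz,hjk,hjp,hjs,hjx,hjz,hpq,hsz,jks,jkz,jps,jqs] rk=24  ker:hkp,hpx,hqx,jkp,jkq,jpq,jpx,jqx,jsz,kpq,kps,kpz,kqs,kqz,pqs,pqx,pqz
∂3: piv[ejqx,ekpq,ekpz,ekqz,epqz,hjpx,hpqx,jkpq,jkps,jkqs,jpqs,jpqx] rk=12  ker:kpqs,kpqz
rk∂_2=24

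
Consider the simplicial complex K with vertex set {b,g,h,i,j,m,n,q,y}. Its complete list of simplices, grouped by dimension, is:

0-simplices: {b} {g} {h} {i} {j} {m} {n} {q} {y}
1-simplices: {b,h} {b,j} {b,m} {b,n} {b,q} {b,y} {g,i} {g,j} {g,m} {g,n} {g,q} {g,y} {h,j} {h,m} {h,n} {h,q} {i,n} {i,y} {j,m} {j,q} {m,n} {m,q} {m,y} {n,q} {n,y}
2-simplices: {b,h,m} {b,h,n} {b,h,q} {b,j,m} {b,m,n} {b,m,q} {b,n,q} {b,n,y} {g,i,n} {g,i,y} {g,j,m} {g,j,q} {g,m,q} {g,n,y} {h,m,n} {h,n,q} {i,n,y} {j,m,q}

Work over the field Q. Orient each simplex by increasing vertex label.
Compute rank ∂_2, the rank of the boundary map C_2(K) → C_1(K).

n_0=9 n_1=25 n_2=18  [Q]
∂1: piv[bh,bj,bm,bn,bq,by,gi,gj] rk=8  ker:gm,gn,gq,gy,hj,hm,hn,hq,in,iy,jm,jq,mn,mq,my,nq,ny
∂2: piv[bhm,bhn,bhq,bjm,bmn,bmq,bnq,bny,gin,giy,gjm,gjq,gmq,gny] rk=14  ker:hmn,hnq,iny,jmq
rk∂_2=14

rank∂_2=14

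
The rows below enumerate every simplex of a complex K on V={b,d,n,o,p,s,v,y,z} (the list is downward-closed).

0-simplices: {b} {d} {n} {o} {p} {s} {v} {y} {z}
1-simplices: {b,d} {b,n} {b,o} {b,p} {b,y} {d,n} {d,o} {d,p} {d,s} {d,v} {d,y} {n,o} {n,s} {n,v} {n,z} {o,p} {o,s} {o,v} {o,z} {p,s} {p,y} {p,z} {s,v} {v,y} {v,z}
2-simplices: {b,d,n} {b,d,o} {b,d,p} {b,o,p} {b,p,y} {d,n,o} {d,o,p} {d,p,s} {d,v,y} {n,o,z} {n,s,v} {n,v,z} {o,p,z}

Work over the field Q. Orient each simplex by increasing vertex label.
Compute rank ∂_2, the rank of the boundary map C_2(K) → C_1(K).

n_0=9 n_1=25 n_2=13  [Q]
∂1: piv[bd,bn,bo,bp,by,ds,dv,nz] rk=8  ker:dn,do,dp,dy,no,ns,nv,op,os,ov,oz,ps,py,pz,sv,vy,vz
∂2: piv[bdn,bdo,bdp,bop,bpy,dno,dps,dvy,noz,nsv,nvz,opz] rk=12  ker:dop
rk∂_2=12

rank∂_2=12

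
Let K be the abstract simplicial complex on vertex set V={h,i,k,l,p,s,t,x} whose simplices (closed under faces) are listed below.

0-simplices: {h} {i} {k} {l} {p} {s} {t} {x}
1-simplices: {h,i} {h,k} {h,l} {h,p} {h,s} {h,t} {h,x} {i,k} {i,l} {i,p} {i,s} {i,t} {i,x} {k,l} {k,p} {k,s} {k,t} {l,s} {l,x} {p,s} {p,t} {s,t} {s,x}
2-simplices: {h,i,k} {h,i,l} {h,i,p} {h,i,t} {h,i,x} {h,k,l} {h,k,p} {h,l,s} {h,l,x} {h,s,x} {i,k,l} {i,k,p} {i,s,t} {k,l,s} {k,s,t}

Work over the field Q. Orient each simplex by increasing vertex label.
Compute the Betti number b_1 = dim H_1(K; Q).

b_1=3

n_0=8 n_1=23 n_2=15  [Q]
∂1: piv[hi,hk,hl,hp,hs,ht,hx] rk=7  ker:ik,il,ip,is,it,ix,kl,kp,ks,kt,ls,lx,ps,pt,st,sx
∂2: piv[hik,hil,hip,hit,hix,hkl,hkp,hls,hlx,hsx,ist,kls,kst] rk=13  ker:ikl,ikp
b_1=(23−7)−13=3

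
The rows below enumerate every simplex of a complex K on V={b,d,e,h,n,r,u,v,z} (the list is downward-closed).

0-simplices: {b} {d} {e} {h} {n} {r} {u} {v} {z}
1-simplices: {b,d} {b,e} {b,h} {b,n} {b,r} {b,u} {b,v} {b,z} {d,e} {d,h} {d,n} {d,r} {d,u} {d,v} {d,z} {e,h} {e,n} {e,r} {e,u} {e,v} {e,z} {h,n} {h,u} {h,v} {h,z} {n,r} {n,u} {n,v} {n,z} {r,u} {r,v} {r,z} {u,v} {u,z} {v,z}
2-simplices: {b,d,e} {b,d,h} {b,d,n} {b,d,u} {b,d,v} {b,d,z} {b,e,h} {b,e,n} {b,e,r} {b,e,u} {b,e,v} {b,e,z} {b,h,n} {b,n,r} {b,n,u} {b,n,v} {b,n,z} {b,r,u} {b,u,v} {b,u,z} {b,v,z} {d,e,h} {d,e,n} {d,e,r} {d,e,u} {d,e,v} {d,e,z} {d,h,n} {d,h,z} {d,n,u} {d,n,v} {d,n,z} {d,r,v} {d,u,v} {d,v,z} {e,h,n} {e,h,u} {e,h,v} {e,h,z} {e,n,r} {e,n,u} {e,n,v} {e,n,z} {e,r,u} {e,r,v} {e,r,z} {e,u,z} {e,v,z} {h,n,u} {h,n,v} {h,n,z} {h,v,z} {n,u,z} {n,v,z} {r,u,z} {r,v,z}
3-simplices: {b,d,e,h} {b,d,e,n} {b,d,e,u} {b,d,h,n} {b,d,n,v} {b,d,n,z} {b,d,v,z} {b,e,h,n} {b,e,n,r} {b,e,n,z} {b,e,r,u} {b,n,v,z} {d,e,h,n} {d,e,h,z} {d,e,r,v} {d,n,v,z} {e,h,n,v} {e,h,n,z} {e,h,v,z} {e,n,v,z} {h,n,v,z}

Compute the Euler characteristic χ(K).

n_0=9 n_1=35 n_2=56 n_3=21
χ=+9−35+56−21=9

χ(K)=9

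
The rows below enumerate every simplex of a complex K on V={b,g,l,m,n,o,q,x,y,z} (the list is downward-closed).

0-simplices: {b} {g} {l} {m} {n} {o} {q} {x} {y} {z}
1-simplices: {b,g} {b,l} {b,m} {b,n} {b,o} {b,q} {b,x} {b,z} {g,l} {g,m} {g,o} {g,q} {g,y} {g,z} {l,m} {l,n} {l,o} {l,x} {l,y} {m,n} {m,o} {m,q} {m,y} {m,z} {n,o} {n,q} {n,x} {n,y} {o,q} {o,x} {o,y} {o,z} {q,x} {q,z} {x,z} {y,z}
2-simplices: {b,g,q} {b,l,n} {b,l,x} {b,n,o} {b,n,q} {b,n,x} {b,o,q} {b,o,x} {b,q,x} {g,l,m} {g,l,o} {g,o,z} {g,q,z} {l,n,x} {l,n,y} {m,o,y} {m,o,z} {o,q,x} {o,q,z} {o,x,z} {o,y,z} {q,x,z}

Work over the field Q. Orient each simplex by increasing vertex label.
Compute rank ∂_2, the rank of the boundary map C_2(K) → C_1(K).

n_0=10 n_1=36 n_2=22  [Q]
∂1: piv[bg,bl,bm,bn,bo,bq,bx,bz,gy] rk=9  ker:gl,gm,go,gq,gz,lm,ln,lo,lx,ly,mn,mo,mq,my,mz,no,nq,nx,ny,oq,ox,oy,oz,qx,qz,xz,yz
∂2: piv[bgq,bln,blx,bno,bnq,bnx,boq,box,bqx,glm,glo,goz,gqz,lny,moy,moz,oqz,oxz,oyz] rk=19  ker:lnx,oqx,qxz
rk∂_2=19

rank∂_2=19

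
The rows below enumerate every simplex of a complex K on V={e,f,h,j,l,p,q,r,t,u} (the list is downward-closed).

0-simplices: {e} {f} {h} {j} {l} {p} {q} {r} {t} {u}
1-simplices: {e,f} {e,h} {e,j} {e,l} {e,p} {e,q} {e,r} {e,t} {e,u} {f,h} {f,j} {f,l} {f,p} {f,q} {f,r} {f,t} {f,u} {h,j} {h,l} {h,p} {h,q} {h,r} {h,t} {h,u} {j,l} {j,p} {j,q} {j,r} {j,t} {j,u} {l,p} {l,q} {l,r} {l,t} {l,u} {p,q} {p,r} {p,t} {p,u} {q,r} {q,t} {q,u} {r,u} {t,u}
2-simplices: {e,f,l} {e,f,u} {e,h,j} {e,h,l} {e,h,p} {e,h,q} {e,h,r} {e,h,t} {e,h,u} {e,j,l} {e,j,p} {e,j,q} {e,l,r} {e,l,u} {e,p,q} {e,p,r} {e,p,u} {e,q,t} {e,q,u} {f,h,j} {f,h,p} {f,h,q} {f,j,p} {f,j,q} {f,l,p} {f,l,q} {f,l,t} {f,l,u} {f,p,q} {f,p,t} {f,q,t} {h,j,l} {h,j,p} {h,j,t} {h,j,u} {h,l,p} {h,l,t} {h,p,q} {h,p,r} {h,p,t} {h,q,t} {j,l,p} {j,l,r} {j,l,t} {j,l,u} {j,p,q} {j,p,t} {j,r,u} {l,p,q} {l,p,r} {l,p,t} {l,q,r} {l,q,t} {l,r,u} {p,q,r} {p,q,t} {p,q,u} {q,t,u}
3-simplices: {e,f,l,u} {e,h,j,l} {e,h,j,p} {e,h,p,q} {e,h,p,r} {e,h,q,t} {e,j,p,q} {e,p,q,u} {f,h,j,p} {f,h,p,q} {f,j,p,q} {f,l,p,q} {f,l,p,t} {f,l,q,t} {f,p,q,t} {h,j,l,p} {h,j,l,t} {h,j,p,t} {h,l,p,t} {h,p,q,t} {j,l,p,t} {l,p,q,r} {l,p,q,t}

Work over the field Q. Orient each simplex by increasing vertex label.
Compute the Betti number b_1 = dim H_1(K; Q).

b_1=1

n_0=10 n_1=44 n_2=58 n_3=23  [Q]
∂1: piv[ef,eh,ej,el,ep,eq,er,et,eu] rk=9  ker:fh,fj,fl,fp,fq,fr,ft,fu,hj,hl,hp,hq,hr,ht,hu,jl,jp,jq,jr,jt,ju,lp,lq,lr,lt,lu,pq,pr,pt,pu,qr,qt,qu,ru,tu
∂2: piv[efl,efu,ehj,ehl,ehp,ehq,ehr,eht,ehu,ejl,ejp,ejq,elr,elu,epq,epr,epu,eqt,equ,fhj,fhp,fhq,flp,flq,flt,fpt,fqt,hjt,hju,hlp,jlr,jru,lqr,qtu] rk=34  ker:fjp,fjq,flu,fpq,hjl,hjp,hlt,hpq,hpr,hpt,hqt,jlp,jlt,jlu,jpq,jpt,lpq,lpr,lpt,lqt,lru,pqr,pqt,pqu
∂3: piv[eflu,ehjl,ehjp,ehpq,ehpr,ehqt,ejpq,epqu,fhjp,fhpq,fjpq,flpq,flpt,flqt,fpqt,hjlp,hjlt,hjpt,hlpt,hpqt,lpqr] rk=21  ker:jlpt,lpqt
b_1=(44−9)−34=1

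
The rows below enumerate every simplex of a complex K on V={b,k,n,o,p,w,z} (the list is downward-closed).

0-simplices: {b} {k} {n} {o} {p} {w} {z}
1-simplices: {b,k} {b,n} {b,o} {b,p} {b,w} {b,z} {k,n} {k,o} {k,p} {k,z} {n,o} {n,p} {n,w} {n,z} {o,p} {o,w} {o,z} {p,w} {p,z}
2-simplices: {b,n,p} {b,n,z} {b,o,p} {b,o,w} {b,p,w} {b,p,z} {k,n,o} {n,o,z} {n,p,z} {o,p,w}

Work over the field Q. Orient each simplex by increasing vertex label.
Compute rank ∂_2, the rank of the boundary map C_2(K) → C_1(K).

rank∂_2=8

n_0=7 n_1=19 n_2=10  [Q]
∂1: piv[bk,bn,bo,bp,bw,bz] rk=6  ker:kn,ko,kp,kz,no,np,nw,nz,op,ow,oz,pw,pz
∂2: piv[bnp,bnz,bop,bow,bpw,bpz,kno,noz] rk=8  ker:npz,opw
rk∂_2=8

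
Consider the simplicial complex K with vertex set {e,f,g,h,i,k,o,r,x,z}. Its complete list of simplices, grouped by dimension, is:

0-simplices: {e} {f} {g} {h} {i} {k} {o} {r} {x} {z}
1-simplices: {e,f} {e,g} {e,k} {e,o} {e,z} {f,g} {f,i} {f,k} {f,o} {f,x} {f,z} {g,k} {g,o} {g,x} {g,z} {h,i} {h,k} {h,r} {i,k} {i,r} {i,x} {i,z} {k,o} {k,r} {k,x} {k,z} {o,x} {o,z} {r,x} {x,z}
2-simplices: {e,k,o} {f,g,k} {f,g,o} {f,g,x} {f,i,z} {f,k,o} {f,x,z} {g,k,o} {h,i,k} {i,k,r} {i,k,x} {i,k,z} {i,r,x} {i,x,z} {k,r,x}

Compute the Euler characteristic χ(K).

χ(K)=-5

n_0=10 n_1=30 n_2=15
χ=+10−30+15=-5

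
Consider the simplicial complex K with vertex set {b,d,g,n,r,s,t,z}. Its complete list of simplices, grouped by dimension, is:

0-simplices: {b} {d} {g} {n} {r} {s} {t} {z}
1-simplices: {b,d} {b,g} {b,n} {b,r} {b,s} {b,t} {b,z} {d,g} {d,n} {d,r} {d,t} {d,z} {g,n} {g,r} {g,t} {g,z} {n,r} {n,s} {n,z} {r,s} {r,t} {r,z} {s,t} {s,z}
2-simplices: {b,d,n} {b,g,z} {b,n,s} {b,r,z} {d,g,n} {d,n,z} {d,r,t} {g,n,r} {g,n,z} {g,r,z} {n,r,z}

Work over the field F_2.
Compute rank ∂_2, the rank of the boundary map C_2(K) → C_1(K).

n_0=8 n_1=24 n_2=11  [Z2]
∂1: piv[bd,bg,bn,br,bs,bt,bz] rk=7  ker:dg,dn,dr,dt,dz,gn,gr,gt,gz,nr,ns,nz,rs,rt,rz,st,sz
∂2: piv[bdn,bgz,bns,brz,dgn,dnz,drt,gnr,gnz,grz] rk=10  ker:nrz
rk∂_2=10

rank∂_2=10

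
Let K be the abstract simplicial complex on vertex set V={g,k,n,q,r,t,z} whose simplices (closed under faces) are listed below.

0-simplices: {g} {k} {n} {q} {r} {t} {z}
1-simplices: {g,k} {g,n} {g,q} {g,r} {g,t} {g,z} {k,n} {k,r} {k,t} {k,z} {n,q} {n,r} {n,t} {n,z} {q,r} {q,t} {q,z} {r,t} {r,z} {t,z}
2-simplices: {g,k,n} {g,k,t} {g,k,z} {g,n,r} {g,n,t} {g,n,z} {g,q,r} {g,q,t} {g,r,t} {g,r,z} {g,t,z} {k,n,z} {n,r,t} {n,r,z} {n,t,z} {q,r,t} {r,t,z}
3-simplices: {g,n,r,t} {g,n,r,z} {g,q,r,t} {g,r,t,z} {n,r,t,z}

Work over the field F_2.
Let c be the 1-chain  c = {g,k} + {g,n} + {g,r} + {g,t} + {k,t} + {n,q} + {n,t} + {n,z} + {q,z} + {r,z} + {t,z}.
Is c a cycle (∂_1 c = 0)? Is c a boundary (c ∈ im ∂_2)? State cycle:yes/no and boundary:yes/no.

cycle:yes boundary:no

n_0=7 n_1=20 n_2=17 n_3=5  [Z2]
∂1: piv[gk,gn,gq,gr,gt,gz] rk=6  ker:kn,kr,kt,kz,nq,nr,nt,nz,qr,qt,qz,rt,rz,tz
∂2: piv[gkn,gkt,gkz,gnr,gnt,gnz,gqr,gqt,grt,grz,gtz] rk=11  ker:knz,nrt,nrz,ntz,qrt,rtz
∂3: piv[gnrt,gnrz,gqrt,grtz,nrtz] rk=5
∂1c = 0
c vs im∂2: residual ≠ 0 ⇒ not boundary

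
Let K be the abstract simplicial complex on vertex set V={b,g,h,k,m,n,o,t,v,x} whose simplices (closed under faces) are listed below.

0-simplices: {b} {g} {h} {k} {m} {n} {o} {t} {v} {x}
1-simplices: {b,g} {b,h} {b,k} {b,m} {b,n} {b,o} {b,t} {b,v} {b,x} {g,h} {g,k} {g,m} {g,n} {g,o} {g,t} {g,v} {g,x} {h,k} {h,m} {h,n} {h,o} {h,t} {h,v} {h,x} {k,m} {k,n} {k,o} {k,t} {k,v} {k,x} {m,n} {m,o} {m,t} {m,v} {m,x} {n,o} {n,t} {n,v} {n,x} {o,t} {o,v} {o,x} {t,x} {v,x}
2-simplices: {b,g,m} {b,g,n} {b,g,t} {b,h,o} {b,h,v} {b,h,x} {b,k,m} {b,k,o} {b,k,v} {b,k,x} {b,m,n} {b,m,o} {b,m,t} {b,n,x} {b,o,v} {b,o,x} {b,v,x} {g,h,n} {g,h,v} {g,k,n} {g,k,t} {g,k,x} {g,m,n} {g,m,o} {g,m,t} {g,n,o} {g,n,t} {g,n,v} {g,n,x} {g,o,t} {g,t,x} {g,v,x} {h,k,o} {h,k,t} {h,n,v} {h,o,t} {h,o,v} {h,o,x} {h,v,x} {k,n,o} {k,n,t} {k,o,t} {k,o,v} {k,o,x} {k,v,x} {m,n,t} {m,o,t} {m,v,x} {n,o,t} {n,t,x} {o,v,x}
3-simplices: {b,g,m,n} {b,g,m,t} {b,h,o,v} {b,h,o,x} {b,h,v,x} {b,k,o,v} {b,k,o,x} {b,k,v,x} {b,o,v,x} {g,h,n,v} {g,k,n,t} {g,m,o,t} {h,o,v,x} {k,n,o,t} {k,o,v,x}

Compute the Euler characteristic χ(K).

χ(K)=2

n_0=10 n_1=44 n_2=51 n_3=15
χ=+10−44+51−15=2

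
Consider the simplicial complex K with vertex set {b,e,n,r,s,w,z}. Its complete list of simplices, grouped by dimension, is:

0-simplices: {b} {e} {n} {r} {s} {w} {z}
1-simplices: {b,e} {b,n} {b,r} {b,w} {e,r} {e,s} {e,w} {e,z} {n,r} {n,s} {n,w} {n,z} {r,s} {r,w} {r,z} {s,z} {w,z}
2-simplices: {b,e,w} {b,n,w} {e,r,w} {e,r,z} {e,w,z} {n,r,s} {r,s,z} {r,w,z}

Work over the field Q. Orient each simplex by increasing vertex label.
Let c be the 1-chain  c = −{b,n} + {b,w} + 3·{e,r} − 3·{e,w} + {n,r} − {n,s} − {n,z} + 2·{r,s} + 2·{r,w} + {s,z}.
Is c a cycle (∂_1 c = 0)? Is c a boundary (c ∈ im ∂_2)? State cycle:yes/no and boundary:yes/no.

n_0=7 n_1=17 n_2=8  [Q]
∂1: piv[be,bn,br,bw,es,ez] rk=6  ker:er,ew,nr,ns,nw,nz,rs,rw,rz,sz,wz
∂2: piv[bew,bnw,erw,erz,ewz,nrs,rsz] rk=7  ker:rwz
∂1c = 0
c vs im∂2: residual ≠ 0 ⇒ not boundary

cycle:yes boundary:no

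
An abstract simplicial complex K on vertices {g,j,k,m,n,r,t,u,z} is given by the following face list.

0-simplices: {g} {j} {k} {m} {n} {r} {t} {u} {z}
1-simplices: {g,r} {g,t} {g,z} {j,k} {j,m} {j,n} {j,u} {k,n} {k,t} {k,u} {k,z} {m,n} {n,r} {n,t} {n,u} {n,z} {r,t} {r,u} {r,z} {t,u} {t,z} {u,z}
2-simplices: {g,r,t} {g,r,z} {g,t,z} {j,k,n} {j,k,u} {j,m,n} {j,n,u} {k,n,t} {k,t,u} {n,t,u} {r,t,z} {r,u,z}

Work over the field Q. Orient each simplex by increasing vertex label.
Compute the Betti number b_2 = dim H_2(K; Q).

b_2=2

n_0=9 n_1=22 n_2=12  [Q]
∂1: piv[gr,gt,gz,jk,jm,jn,ju,kt] rk=8  ker:kn,ku,kz,mn,nr,nt,nu,nz,rt,ru,rz,tu,tz,uz
∂2: piv[grt,grz,gtz,jkn,jku,jmn,jnu,knt,ktu,ruz] rk=10  ker:ntu,rtz
b_2=(12−10)−0=2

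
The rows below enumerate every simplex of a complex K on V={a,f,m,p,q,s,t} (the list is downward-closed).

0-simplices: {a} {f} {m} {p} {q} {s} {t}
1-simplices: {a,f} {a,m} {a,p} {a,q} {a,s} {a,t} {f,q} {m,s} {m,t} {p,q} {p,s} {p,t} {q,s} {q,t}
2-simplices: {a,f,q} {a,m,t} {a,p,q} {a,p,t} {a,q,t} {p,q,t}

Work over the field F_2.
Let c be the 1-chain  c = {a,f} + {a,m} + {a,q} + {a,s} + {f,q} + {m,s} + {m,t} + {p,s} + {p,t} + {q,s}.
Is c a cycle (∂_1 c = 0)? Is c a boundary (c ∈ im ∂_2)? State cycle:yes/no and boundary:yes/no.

n_0=7 n_1=14 n_2=6  [Z2]
∂1: piv[af,am,ap,aq,as,at] rk=6  ker:fq,ms,mt,pq,ps,pt,qs,qt
∂2: piv[afq,amt,apq,apt,aqt] rk=5  ker:pqt
∂1c = {m} + {q}

cycle:no boundary:no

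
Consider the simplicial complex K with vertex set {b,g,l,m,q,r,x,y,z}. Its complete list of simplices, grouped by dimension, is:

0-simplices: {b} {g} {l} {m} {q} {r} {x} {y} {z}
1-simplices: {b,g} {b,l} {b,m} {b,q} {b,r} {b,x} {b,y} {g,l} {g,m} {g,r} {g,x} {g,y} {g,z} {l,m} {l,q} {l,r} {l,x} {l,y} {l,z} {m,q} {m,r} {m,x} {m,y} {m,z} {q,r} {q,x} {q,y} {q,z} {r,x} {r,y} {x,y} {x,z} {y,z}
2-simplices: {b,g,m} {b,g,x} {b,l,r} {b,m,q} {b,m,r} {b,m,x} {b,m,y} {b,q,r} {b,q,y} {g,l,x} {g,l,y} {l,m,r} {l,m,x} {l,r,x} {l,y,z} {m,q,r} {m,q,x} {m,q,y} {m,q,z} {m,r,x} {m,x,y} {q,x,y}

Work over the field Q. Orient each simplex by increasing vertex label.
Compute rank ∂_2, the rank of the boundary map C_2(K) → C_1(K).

rank∂_2=18

n_0=9 n_1=33 n_2=22  [Q]
∂1: piv[bg,bl,bm,bq,br,bx,by,gz] rk=8  ker:gl,gm,gr,gx,gy,lm,lq,lr,lx,ly,lz,mq,mr,mx,my,mz,qr,qx,qy,qz,rx,ry,xy,xz,yz
∂2: piv[bgm,bgx,blr,bmq,bmr,bmx,bmy,bqr,bqy,glx,gly,lmr,lmx,lrx,lyz,mqx,mqz,mxy] rk=18  ker:mqr,mqy,mrx,qxy
rk∂_2=18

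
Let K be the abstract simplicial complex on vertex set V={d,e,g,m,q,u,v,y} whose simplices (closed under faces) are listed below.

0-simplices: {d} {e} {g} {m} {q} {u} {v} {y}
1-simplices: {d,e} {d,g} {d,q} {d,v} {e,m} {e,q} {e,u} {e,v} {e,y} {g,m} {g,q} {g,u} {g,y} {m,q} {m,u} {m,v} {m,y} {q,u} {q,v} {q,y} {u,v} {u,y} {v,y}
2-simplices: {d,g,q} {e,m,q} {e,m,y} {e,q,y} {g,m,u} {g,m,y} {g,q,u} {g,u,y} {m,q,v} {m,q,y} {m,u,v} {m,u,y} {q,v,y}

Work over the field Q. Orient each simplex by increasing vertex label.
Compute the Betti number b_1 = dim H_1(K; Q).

n_0=8 n_1=23 n_2=13  [Q]
∂1: piv[de,dg,dq,dv,em,eu,ey] rk=7  ker:eq,ev,gm,gq,gu,gy,mq,mu,mv,my,qu,qv,qy,uv,uy,vy
∂2: piv[dgq,emq,emy,eqy,gmu,gmy,gqu,guy,mqv,muv,qvy] rk=11  ker:mqy,muy
b_1=(23−7)−11=5

b_1=5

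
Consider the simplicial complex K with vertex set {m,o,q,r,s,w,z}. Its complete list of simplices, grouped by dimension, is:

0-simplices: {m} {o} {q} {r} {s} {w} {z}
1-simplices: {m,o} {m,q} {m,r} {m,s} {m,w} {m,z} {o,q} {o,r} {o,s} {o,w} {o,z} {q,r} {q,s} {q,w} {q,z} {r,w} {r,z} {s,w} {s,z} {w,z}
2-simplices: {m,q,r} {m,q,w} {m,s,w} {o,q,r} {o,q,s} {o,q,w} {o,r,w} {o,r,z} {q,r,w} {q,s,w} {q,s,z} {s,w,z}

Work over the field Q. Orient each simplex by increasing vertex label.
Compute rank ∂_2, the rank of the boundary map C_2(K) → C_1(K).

rank∂_2=11

n_0=7 n_1=20 n_2=12  [Q]
∂1: piv[mo,mq,mr,ms,mw,mz] rk=6  ker:oq,or,os,ow,oz,qr,qs,qw,qz,rw,rz,sw,sz,wz
∂2: piv[mqr,mqw,msw,oqr,oqs,oqw,orw,orz,qsw,qsz,swz] rk=11  ker:qrw
rk∂_2=11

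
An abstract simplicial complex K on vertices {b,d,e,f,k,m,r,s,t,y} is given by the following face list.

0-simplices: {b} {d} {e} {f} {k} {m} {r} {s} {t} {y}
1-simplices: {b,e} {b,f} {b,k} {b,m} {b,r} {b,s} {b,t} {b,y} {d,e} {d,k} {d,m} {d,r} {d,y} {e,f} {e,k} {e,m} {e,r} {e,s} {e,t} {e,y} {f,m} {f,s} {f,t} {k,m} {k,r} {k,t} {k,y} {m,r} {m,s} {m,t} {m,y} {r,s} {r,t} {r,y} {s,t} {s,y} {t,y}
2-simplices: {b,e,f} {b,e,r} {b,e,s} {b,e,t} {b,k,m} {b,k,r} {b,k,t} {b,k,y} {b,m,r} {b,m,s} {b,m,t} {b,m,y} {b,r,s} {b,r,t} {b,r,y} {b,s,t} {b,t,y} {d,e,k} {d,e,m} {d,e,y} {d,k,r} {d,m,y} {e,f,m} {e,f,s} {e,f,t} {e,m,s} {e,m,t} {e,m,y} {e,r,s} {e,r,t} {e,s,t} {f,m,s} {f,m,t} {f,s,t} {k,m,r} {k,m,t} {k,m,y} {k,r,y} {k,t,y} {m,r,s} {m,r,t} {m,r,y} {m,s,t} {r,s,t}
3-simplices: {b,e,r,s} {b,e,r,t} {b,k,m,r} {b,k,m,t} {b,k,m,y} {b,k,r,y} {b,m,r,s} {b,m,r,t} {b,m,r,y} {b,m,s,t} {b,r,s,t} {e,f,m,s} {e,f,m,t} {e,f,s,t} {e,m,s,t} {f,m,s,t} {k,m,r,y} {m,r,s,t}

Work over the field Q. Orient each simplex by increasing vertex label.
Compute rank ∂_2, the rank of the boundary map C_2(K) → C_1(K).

rank∂_2=26

n_0=10 n_1=37 n_2=44 n_3=18  [Q]
∂1: piv[be,bf,bk,bm,br,bs,bt,by,de] rk=9  ker:dk,dm,dr,dy,ef,ek,em,er,es,et,ey,fm,fs,ft,km,kr,kt,ky,mr,ms,mt,my,rs,rt,ry,st,sy,ty
∂2: piv[bef,ber,bes,bet,bkm,bkr,bkt,bky,bmr,bms,bmt,bmy,brs,brt,bry,bst,bty,dek,dem,dey,dkr,dmy,efm,efs,eft,ems] rk=26  ker:emt,emy,ers,ert,est,fms,fmt,fst,kmr,kmt,kmy,kry,kty,mrs,mrt,mry,mst,rst
∂3: piv[bers,bert,bkmr,bkmt,bkmy,bkry,bmrs,bmrt,bmry,bmst,brst,efms,efmt,efst,emst] rk=15  ker:fmst,kmry,mrst
rk∂_2=26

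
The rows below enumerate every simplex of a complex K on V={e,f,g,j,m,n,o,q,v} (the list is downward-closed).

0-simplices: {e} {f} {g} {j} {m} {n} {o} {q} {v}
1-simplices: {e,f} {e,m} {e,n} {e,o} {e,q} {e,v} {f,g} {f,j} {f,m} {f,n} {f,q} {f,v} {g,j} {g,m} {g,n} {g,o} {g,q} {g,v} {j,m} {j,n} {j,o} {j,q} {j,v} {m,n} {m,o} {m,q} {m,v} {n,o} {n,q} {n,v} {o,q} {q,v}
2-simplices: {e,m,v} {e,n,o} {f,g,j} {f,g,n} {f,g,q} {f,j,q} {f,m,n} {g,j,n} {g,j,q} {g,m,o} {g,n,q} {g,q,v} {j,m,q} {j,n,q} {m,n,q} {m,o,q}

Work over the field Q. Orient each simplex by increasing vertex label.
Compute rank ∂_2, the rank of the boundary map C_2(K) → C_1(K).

rank∂_2=14

n_0=9 n_1=32 n_2=16  [Q]
∂1: piv[ef,em,en,eo,eq,ev,fg,fj] rk=8  ker:fm,fn,fq,fv,gj,gm,gn,go,gq,gv,jm,jn,jo,jq,jv,mn,mo,mq,mv,no,nq,nv,oq,qv
∂2: piv[emv,eno,fgj,fgn,fgq,fjq,fmn,gjn,gmo,gnq,gqv,jmq,mnq,moq] rk=14  ker:gjq,jnq
rk∂_2=14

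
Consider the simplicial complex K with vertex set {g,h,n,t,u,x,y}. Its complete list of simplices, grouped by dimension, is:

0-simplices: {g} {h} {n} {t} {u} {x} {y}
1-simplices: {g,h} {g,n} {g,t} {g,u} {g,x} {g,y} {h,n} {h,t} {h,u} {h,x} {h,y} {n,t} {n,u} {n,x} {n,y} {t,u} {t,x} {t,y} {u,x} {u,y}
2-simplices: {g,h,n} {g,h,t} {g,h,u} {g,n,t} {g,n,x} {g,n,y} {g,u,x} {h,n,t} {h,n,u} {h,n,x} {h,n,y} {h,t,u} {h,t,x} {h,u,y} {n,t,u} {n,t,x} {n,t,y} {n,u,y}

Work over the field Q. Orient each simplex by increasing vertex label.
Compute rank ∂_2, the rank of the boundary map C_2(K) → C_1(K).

n_0=7 n_1=20 n_2=18  [Q]
∂1: piv[gh,gn,gt,gu,gx,gy] rk=6  ker:hn,ht,hu,hx,hy,nt,nu,nx,ny,tu,tx,ty,ux,uy
∂2: piv[ghn,ght,ghu,gnt,gnx,gny,gux,hnu,hnx,hny,htu,htx,huy,nty] rk=14  ker:hnt,ntu,ntx,nuy
rk∂_2=14

rank∂_2=14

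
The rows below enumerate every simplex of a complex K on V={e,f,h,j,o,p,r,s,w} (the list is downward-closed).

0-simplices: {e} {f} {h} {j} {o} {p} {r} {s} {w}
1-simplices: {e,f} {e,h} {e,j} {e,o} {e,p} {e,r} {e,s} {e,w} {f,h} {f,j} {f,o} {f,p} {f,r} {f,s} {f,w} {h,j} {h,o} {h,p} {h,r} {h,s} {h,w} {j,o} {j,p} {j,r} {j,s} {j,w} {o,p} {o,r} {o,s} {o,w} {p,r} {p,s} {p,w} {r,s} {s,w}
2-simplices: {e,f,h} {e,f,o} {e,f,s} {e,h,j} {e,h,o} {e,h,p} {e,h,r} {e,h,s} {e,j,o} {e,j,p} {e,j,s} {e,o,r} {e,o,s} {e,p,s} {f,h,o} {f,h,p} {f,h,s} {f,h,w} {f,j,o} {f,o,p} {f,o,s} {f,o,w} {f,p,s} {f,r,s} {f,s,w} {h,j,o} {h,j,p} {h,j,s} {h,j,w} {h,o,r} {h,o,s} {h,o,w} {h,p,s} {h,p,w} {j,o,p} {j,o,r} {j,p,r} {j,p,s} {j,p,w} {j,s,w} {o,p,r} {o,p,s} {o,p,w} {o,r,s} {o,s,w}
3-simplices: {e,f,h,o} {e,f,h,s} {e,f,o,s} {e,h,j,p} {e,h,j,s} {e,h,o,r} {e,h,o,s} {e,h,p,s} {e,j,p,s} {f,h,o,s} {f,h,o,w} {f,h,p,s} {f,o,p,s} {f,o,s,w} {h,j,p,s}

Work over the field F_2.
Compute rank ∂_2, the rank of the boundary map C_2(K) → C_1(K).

n_0=9 n_1=35 n_2=45 n_3=15  [Z2]
∂1: piv[ef,eh,ej,eo,ep,er,es,ew] rk=8  ker:fh,fj,fo,fp,fr,fs,fw,hj,ho,hp,hr,hs,hw,jo,jp,jr,js,jw,op,or,os,ow,pr,ps,pw,rs,sw
∂2: piv[efh,efo,efs,ehj,eho,ehp,ehr,ehs,ejo,ejp,ejs,eor,eos,eps,fhp,fhw,fjo,fop,fow,frs,fsw,hjw,hpw,jor,jpr,ors] rk=26  ker:fho,fhs,fos,fps,hjo,hjp,hjs,hor,hos,how,hps,jop,jps,jpw,jsw,opr,ops,opw,osw
∂3: piv[efho,efhs,efos,ehjp,ehjs,ehor,ehos,ehps,ejps,fhow,fhps,fops,fosw] rk=13  ker:fhos,hjps
rk∂_2=26

rank∂_2=26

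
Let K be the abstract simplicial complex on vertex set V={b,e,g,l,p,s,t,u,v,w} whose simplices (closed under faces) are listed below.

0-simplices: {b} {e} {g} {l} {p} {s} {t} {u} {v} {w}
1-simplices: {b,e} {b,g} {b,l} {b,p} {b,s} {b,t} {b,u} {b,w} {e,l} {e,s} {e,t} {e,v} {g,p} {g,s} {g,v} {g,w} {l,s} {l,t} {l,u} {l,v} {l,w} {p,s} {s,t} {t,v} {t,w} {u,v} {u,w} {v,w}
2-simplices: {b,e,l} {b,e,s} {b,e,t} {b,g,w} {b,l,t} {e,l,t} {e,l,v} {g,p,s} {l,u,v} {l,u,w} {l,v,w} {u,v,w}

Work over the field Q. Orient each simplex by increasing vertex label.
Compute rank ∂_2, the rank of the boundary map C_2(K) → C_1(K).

rank∂_2=10

n_0=10 n_1=28 n_2=12  [Q]
∂1: piv[be,bg,bl,bp,bs,bt,bu,bw,ev] rk=9  ker:el,es,et,gp,gs,gv,gw,ls,lt,lu,lv,lw,ps,st,tv,tw,uv,uw,vw
∂2: piv[bel,bes,bet,bgw,blt,elv,gps,luv,luw,lvw] rk=10  ker:elt,uvw
rk∂_2=10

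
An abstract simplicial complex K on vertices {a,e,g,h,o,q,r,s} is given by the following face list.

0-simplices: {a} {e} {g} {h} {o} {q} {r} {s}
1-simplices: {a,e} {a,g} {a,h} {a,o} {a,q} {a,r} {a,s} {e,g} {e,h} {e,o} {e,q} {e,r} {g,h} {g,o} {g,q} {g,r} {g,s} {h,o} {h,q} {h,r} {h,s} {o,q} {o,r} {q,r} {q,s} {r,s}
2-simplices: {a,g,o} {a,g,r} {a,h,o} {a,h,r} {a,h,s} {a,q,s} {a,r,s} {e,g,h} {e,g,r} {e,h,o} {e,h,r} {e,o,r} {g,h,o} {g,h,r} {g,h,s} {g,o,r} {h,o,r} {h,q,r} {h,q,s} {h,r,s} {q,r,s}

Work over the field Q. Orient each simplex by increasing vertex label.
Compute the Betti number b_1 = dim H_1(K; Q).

n_0=8 n_1=26 n_2=21  [Q]
∂1: piv[ae,ag,ah,ao,aq,ar,as] rk=7  ker:eg,eh,eo,eq,er,gh,go,gq,gr,gs,ho,hq,hr,hs,oq,or,qr,qs,rs
∂2: piv[ago,agr,aho,ahr,ahs,aqs,ars,egh,egr,eho,ehr,eor,ghs,hqr,hqs] rk=15  ker:gho,ghr,gor,hor,hrs,qrs
b_1=(26−7)−15=4

b_1=4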